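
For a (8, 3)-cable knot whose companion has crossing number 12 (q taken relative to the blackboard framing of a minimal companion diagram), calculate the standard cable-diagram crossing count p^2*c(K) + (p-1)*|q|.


Step 1: Each of the c(K) crossings of the companion diagram becomes p*p = p^2 crossings among the p parallel strands, and each of the |q| twists s_1 s_2 ... s_(p-1) adds (p-1) crossings.
  Crossings = p^2 * c(K) + (p-1)*|q|
Step 2: = 8^2 * 12 + (8-1)*3
Step 3: = 64*12 + 7*3
Step 4: = 768 + 21 = 789

789


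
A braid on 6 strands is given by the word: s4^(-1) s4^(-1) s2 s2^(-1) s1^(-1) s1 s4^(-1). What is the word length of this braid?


The word length counts the number of generators (including inverses).
Listing each generator: s4^(-1), s4^(-1), s2, s2^(-1), s1^(-1), s1, s4^(-1)
There are 7 generators in this braid word.

7


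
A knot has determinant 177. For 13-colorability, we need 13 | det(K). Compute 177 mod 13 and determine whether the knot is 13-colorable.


Step 1: A knot is p-colorable if and only if p divides its determinant.
Step 2: Compute 177 mod 13.
177 = 13 * 13 + 8
Step 3: 177 mod 13 = 8
Step 4: The knot is 13-colorable: no

8


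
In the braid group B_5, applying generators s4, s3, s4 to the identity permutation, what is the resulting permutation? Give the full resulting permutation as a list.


Starting with identity [1, 2, 3, 4, 5].
Apply generators in sequence:
  After s4: [1, 2, 3, 5, 4]
  After s3: [1, 2, 5, 3, 4]
  After s4: [1, 2, 5, 4, 3]
Final permutation: [1, 2, 5, 4, 3]

[1, 2, 5, 4, 3]


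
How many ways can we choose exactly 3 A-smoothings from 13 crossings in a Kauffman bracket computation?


We choose which 3 of 13 crossings get A-smoothings.
C(13, 3) = 13! / (3! * 10!)
= 286

286


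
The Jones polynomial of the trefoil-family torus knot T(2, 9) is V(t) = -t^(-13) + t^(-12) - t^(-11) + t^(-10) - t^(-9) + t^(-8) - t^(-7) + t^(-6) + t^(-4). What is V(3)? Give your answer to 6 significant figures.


Substituting t = 3 into V(t) = -t^(-13) + t^(-12) - t^(-11) + t^(-10) - t^(-9) + t^(-8) - t^(-7) + t^(-6) + t^(-4):
  (-)t^(-13) = -6.27225e-07
  (+)t^(-12) = 1.88168e-06
  (-)t^(-11) = -5.64503e-06
  (+)t^(-10) = 1.69351e-05
  (-)t^(-9) = -5.08053e-05
  (+)t^(-8) = 0.000152416
  (-)t^(-7) = -0.000457247
  (+)t^(-6) = 0.00137174
  (+)t^(-4) = 0.0123457
Sum = (-6.27225e-07) + (1.88168e-06) + (-5.64503e-06) + (1.69351e-05) + (-5.08053e-05) + (0.000152416) + (-0.000457247) + (0.00137174) + (0.0123457)
= 0.01337432879
Rounded to 6 significant figures: 0.0133743

0.0133743


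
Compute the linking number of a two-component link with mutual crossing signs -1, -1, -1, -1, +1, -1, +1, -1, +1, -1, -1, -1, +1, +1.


Step 1: Count positive crossings: 5
Step 2: Count negative crossings: 9
Step 3: Sum of signs = 5 - 9 = -4
Step 4: Linking number = sum/2 = -4/2 = -2

-2


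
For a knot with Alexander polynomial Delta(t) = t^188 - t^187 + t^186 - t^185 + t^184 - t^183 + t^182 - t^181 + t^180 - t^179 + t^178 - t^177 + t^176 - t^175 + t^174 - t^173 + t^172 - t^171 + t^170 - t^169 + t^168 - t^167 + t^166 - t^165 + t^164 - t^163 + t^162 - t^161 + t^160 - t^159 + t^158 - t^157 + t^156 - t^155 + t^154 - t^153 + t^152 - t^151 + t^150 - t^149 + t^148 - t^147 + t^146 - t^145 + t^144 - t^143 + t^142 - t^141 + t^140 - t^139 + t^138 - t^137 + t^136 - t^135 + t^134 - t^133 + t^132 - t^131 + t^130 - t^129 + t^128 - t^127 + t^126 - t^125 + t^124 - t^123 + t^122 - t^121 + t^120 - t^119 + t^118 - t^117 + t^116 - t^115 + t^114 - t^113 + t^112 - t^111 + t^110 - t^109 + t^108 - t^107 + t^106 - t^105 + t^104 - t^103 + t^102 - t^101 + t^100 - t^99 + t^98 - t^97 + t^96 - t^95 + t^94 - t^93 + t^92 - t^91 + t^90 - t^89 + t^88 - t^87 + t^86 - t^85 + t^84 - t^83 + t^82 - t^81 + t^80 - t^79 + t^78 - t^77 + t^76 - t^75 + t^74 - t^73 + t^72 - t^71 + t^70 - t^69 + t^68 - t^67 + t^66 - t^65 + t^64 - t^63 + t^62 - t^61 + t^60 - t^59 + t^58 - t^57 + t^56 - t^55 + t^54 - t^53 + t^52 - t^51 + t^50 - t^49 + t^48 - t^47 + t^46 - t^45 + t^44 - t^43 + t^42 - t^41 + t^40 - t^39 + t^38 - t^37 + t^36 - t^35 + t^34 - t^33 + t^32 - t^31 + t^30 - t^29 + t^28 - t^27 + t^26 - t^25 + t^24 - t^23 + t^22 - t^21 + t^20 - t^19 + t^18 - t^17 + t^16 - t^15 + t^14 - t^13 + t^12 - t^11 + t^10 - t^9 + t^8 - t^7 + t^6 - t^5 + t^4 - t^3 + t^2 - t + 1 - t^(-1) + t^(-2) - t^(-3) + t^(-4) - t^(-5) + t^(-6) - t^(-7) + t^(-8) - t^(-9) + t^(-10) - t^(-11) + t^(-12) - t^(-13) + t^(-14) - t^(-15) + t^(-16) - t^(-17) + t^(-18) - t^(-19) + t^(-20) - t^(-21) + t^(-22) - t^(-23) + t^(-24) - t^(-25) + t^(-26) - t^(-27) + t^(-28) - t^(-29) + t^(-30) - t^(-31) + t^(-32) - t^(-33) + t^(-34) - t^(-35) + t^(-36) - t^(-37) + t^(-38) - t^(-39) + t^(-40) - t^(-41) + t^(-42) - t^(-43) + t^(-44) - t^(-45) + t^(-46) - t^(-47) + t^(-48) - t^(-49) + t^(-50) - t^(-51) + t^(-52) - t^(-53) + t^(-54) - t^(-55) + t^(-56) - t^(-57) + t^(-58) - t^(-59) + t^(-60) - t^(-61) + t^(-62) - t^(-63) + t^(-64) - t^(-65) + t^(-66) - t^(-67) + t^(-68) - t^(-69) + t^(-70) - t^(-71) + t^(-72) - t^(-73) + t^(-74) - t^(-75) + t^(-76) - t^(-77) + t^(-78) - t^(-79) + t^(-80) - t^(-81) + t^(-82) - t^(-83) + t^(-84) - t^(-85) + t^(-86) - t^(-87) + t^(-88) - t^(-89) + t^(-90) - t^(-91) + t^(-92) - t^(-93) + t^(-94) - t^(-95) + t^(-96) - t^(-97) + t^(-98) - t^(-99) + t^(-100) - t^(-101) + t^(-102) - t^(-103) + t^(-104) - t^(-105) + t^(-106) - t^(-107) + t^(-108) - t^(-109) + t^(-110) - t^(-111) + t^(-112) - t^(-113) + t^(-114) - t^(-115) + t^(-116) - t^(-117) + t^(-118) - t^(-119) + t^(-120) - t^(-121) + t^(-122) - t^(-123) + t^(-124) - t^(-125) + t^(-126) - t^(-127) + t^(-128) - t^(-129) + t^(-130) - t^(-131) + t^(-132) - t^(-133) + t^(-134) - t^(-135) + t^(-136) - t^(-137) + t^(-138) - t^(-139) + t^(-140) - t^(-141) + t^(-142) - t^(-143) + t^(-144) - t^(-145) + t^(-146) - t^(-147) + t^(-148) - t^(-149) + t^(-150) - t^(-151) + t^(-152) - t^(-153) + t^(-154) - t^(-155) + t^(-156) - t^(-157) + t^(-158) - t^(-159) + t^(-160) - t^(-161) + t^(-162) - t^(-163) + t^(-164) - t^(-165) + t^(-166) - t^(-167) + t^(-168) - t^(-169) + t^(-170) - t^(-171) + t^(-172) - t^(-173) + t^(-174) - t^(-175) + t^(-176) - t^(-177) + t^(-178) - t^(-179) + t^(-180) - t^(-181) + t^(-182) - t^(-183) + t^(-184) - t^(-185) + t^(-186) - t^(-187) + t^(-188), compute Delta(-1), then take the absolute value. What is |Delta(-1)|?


Step 1: The polynomial has 377 terms with alternating signs, exponents from 188 down to -188.
Step 2: Substitute t = -1. The i-th term has coefficient (-1)^i and exponent (m-i),
  so its value is (-1)^i * (-1)^(m-i) = (-1)^m = 1 for every i.
Step 3: All 377 terms equal 1, so Delta(-1) = 377 * (1) = 377
Step 4: |Delta(-1)| = 377

377


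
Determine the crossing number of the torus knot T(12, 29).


For a torus knot T(p, q) with gcd(p,q)=1,
the crossing number is min(p*(q-1), q*(p-1)).
p*(q-1) = 12*28 = 336
q*(p-1) = 29*11 = 319
min(336, 319) = 319

319


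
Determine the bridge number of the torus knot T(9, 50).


The bridge number of T(p,q) is min(p,q).
min(9, 50) = 9

9


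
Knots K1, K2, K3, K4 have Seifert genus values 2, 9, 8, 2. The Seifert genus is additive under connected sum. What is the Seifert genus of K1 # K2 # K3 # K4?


The Seifert genus is additive under connected sum.
Seifert genus(K1 # K2 # K3 # K4) = (2) + (9) + (8) + (2)
= 21

21


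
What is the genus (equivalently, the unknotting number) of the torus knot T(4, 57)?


For a torus knot T(p,q), both the unknotting number and genus equal (p-1)(q-1)/2.
= (4-1)(57-1)/2
= 3*56/2
= 168/2 = 84

84


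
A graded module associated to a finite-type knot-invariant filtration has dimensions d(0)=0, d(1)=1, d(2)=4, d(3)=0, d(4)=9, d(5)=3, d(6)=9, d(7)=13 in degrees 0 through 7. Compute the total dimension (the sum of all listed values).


Total dimension = d(0) + d(1) + ... + d(7)
= 0 + 1 + 4 + 0 + 9 + 3 + 9 + 13
= 39

39


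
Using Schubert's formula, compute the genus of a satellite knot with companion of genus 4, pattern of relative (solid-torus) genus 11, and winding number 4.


Schubert: g(satellite) = g_rel(pattern) + |winding| * g(companion),
where g_rel(pattern) is the genus of the pattern relative to the solid torus.
= 11 + 4 * 4
= 11 + 16 = 27

27


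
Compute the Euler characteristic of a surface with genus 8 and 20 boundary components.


chi = 2 - 2g - b
= 2 - 2*8 - 20
= 2 - 16 - 20 = -34

-34


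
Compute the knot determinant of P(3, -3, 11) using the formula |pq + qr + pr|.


Step 1: Compute pq + qr + pr.
pq = 3*(-3) = -9
qr = (-3)*11 = -33
pr = 3*11 = 33
pq + qr + pr = -9 + (-33) + 33 = -9
Step 2: Take absolute value.
det(P(3,-3,11)) = |-9| = 9

9


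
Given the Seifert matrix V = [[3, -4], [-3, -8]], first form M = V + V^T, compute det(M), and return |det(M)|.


Step 1: Form V + V^T where V = [[3, -4], [-3, -8]]
  V^T = [[3, -3], [-4, -8]]
  V + V^T = [[6, -7], [-7, -16]]
Step 2: det(V + V^T) = 6*(-16) - (-7)*(-7)
  = -96 - 49 = -145
Step 3: Knot determinant = |det(V + V^T)| = |-145| = 145

145


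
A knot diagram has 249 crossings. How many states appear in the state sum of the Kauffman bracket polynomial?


Each crossing contributes 2 choices (A-smoothing or B-smoothing).
Total states = 2^249 = 904625697166532776746648320380374280103671755200316906558262375061821325312

904625697166532776746648320380374280103671755200316906558262375061821325312


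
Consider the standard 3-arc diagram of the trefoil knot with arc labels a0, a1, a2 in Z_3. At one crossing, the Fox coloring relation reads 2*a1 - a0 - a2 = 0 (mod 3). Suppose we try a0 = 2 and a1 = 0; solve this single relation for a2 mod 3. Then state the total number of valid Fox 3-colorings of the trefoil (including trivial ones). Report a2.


Step 1: Apply the given crossing relation 2*a1 - a0 - a2 = 0 (mod 3).
  a2 = 2*a1 - a0 mod 3
  a2 = 2*0 - 2 mod 3
  a2 = 0 - 2 mod 3
  a2 = -2 mod 3 = 1
Step 2: The trefoil has determinant 3.
  Number of Fox p-colorings (p prime) is p^2 if p = 3, else p.
  Since p = 3 divides det = 3, the trefoil is 3-colorable.
  (Indeed for p = 3 any choice of a0, a1 extends to a valid coloring; the trial (a0, a1, a2) = (2, 0, 1) satisfies all three crossing relations.)
  Total colorings = 3^2 = 9
Step 3: a2 = 1, total Fox 3-colorings = 9

1


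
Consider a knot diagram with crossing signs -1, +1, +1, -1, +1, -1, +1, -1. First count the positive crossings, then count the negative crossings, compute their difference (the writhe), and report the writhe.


Step 1: Count positive crossings (+1).
Positive crossings: 4
Step 2: Count negative crossings (-1).
Negative crossings: 4
Step 3: Writhe = (positive) - (negative)
w = 4 - 4 = 0
Step 4: |w| = 0, and w is zero

0


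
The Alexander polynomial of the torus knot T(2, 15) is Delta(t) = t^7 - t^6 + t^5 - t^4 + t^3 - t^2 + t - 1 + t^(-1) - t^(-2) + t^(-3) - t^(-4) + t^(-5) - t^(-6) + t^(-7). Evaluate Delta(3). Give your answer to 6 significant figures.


Substituting t = 3 into Delta(t) = t^7 - t^6 + t^5 - t^4 + t^3 - t^2 + t - 1 + t^(-1) - t^(-2) + t^(-3) - t^(-4) + t^(-5) - t^(-6) + t^(-7):
Term values: (2187) + (-729) + (243) + (-81) + (27) + (-9) + (3) + (-1) + (0.333333) + (-0.111111) + (0.037037) + (-0.0123457) + (0.00411523) + (-0.00137174) + (0.000457247)
Sum = 1640.250114
Rounded to 6 significant figures: 1640.25

1640.25


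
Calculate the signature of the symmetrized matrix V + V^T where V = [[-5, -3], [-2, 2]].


Step 1: V + V^T = [[-10, -5], [-5, 4]]
Step 2: trace = -6, det = -65
Step 3: Discriminant = (-6)^2 - 4*(-65) = 296
Step 4: Eigenvalues: 5.60233, -11.6023
Step 5: Signature = (# positive eigenvalues) - (# negative eigenvalues) = 0

0


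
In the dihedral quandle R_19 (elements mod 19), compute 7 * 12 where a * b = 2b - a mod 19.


7 * 12 = 2*12 - 7 mod 19
= 24 - 7 mod 19
= 17 mod 19 = 17

17


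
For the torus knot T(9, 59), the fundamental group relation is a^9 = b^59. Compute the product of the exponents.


The relation is a^9 = b^59.
Product of exponents = 9 * 59
= 531

531


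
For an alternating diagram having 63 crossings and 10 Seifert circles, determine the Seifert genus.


For alternating knots, g = (c - s + 1)/2.
= (63 - 10 + 1)/2
= 54/2 = 27

27


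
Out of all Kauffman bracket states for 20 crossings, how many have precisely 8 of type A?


We choose which 8 of 20 crossings get A-smoothings.
C(20, 8) = 20! / (8! * 12!)
= 125970

125970


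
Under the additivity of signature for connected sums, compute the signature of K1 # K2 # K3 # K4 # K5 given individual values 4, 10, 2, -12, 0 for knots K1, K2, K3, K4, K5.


The signature is additive under connected sum.
signature(K1 # K2 # K3 # K4 # K5) = (4) + (10) + (2) + (-12) + (0)
= 4

4


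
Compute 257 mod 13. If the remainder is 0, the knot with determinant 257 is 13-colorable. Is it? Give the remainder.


Step 1: A knot is p-colorable if and only if p divides its determinant.
Step 2: Compute 257 mod 13.
257 = 19 * 13 + 10
Step 3: 257 mod 13 = 10
Step 4: The knot is 13-colorable: no

10


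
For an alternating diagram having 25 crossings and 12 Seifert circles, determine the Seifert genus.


For alternating knots, g = (c - s + 1)/2.
= (25 - 12 + 1)/2
= 14/2 = 7

7


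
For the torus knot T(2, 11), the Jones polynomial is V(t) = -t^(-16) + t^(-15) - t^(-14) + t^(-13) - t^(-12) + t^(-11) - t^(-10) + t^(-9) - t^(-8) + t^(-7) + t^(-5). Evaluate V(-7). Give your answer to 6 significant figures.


Substituting t = -7 into V(t) = -t^(-16) + t^(-15) - t^(-14) + t^(-13) - t^(-12) + t^(-11) - t^(-10) + t^(-9) - t^(-8) + t^(-7) + t^(-5):
  (-)t^(-16) = -3.00906e-14
  (+)t^(-15) = -2.10634e-13
  (-)t^(-14) = -1.47444e-12
  (+)t^(-13) = -1.03211e-11
  (-)t^(-12) = -7.22476e-11
  (+)t^(-11) = -5.05733e-10
  (-)t^(-10) = -3.54013e-09
  (+)t^(-9) = -2.47809e-08
  (-)t^(-8) = -1.73467e-07
  (+)t^(-7) = -1.21427e-06
  (+)t^(-5) = -5.9499e-05
Sum = (-3.00906e-14) + (-2.10634e-13) + (-1.47444e-12) + (-1.03211e-11) + (-7.22476e-11) + (-5.05733e-10) + (-3.54013e-09) + (-2.47809e-08) + (-1.73467e-07) + (-1.21427e-06) + (-5.9499e-05)
= -6.091566155e-05
Rounded to 6 significant figures: -6.09157e-05

-6.09157e-05


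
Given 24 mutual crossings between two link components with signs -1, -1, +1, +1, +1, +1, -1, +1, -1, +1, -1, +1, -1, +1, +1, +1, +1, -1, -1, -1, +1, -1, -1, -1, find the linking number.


Step 1: Count positive crossings: 12
Step 2: Count negative crossings: 12
Step 3: Sum of signs = 12 - 12 = 0
Step 4: Linking number = sum/2 = 0/2 = 0

0


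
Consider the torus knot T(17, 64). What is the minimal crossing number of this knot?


For a torus knot T(p, q) with gcd(p,q)=1,
the crossing number is min(p*(q-1), q*(p-1)).
p*(q-1) = 17*63 = 1071
q*(p-1) = 64*16 = 1024
min(1071, 1024) = 1024

1024


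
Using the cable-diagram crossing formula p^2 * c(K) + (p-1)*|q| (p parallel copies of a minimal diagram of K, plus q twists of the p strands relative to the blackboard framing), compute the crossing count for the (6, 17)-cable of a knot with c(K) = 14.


Step 1: Each of the c(K) crossings of the companion diagram becomes p*p = p^2 crossings among the p parallel strands, and each of the |q| twists s_1 s_2 ... s_(p-1) adds (p-1) crossings.
  Crossings = p^2 * c(K) + (p-1)*|q|
Step 2: = 6^2 * 14 + (6-1)*17
Step 3: = 36*14 + 5*17
Step 4: = 504 + 85 = 589

589


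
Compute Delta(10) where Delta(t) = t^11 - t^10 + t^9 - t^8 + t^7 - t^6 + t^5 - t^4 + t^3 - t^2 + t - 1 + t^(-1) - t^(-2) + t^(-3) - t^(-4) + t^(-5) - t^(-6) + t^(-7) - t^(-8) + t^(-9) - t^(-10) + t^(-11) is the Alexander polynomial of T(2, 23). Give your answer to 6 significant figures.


Substituting t = 10 into Delta(t) = t^11 - t^10 + t^9 - t^8 + t^7 - t^6 + t^5 - t^4 + t^3 - t^2 + t - 1 + t^(-1) - t^(-2) + t^(-3) - t^(-4) + t^(-5) - t^(-6) + t^(-7) - t^(-8) + t^(-9) - t^(-10) + t^(-11):
Term values: (100000000000) + (-10000000000) + (1000000000) + (-100000000) + (10000000) + (-1000000) + (100000) + (-10000) + (1000) + (-100) + (10) + (-1) + (0.1) + (-0.01) + (0.001) + (-0.0001) + (1e-05) + (-1e-06) + (1e-07) + (-1e-08) + (1e-09) + (-1e-10) + (1e-11)
Sum = 9.090909091e+10
Rounded to 6 significant figures: 9.09091e+10

9.09091e+10


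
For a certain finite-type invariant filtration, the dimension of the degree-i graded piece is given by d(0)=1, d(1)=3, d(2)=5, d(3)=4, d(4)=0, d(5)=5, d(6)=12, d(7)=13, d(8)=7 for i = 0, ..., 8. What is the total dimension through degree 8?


Total dimension = d(0) + d(1) + ... + d(8)
= 1 + 3 + 5 + 4 + 0 + 5 + 12 + 13 + 7
= 50

50


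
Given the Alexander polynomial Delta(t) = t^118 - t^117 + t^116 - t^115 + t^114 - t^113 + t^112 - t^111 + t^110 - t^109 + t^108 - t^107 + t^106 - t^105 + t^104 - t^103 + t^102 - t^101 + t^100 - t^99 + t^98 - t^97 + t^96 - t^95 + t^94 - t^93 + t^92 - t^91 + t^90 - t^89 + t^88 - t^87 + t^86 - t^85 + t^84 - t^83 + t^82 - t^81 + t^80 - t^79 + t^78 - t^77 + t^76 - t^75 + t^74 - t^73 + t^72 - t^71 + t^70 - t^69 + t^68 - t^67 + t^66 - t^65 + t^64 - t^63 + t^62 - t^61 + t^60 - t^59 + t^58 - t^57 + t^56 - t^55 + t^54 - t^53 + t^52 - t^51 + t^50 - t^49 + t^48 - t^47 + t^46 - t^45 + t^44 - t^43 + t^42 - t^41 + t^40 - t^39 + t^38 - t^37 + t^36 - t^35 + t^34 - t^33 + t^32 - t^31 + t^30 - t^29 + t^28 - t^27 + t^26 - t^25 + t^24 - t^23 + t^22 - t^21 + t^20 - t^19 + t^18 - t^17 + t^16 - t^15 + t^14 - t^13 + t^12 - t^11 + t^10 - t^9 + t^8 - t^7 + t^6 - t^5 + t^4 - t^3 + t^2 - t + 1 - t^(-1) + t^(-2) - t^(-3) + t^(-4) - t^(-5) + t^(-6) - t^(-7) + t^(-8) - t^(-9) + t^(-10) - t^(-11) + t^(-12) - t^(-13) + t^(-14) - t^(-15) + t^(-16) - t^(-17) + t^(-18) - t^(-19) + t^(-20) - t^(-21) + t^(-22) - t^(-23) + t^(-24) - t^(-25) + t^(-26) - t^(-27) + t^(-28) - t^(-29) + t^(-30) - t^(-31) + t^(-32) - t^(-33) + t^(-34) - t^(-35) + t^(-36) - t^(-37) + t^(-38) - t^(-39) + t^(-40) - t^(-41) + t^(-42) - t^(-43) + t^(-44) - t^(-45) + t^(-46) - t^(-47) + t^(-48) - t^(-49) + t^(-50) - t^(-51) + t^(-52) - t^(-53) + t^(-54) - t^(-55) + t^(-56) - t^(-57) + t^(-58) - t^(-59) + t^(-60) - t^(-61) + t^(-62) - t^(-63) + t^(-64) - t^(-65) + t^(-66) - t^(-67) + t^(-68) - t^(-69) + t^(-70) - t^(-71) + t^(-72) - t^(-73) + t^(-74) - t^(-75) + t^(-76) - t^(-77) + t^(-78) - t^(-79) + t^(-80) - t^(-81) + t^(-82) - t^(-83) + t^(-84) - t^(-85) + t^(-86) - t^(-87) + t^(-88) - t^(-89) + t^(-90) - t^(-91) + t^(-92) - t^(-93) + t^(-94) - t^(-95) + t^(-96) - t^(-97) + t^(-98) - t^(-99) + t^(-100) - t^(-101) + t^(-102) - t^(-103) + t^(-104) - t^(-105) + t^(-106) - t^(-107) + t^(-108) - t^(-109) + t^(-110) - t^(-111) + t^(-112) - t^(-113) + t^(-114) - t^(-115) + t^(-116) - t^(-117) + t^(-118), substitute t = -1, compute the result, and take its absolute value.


Step 1: The polynomial has 237 terms with alternating signs, exponents from 118 down to -118.
Step 2: Substitute t = -1. The i-th term has coefficient (-1)^i and exponent (m-i),
  so its value is (-1)^i * (-1)^(m-i) = (-1)^m = 1 for every i.
Step 3: All 237 terms equal 1, so Delta(-1) = 237 * (1) = 237
Step 4: |Delta(-1)| = 237

237


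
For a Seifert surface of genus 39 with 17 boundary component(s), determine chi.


chi = 2 - 2g - b
= 2 - 2*39 - 17
= 2 - 78 - 17 = -93

-93


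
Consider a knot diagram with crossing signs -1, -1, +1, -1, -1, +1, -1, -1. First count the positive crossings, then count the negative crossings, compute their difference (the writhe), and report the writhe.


Step 1: Count positive crossings (+1).
Positive crossings: 2
Step 2: Count negative crossings (-1).
Negative crossings: 6
Step 3: Writhe = (positive) - (negative)
w = 2 - 6 = -4
Step 4: |w| = 4, and w is negative

-4


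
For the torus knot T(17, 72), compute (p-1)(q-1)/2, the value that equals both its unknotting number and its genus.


For a torus knot T(p,q), both the unknotting number and genus equal (p-1)(q-1)/2.
= (17-1)(72-1)/2
= 16*71/2
= 1136/2 = 568

568


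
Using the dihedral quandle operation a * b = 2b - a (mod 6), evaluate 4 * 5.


4 * 5 = 2*5 - 4 mod 6
= 10 - 4 mod 6
= 6 mod 6 = 0

0


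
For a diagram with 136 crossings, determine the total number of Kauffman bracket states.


Each crossing contributes 2 choices (A-smoothing or B-smoothing).
Total states = 2^136 = 87112285931760246646623899502532662132736

87112285931760246646623899502532662132736


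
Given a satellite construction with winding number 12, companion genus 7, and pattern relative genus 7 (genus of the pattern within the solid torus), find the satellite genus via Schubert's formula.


Schubert: g(satellite) = g_rel(pattern) + |winding| * g(companion),
where g_rel(pattern) is the genus of the pattern relative to the solid torus.
= 7 + 12 * 7
= 7 + 84 = 91

91


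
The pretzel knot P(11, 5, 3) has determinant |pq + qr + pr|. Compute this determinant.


Step 1: Compute pq + qr + pr.
pq = 11*5 = 55
qr = 5*3 = 15
pr = 11*3 = 33
pq + qr + pr = 55 + 15 + 33 = 103
Step 2: Take absolute value.
det(P(11,5,3)) = |103| = 103

103


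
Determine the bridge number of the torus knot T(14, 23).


The bridge number of T(p,q) is min(p,q).
min(14, 23) = 14

14


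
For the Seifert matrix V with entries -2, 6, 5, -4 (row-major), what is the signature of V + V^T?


Step 1: V + V^T = [[-4, 11], [11, -8]]
Step 2: trace = -12, det = -89
Step 3: Discriminant = (-12)^2 - 4*(-89) = 500
Step 4: Eigenvalues: 5.18034, -17.1803
Step 5: Signature = (# positive eigenvalues) - (# negative eigenvalues) = 0

0


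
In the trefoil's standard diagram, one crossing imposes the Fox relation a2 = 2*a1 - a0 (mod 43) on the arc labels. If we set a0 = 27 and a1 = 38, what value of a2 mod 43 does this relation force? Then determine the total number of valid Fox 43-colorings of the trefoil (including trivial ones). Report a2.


Step 1: Apply the given crossing relation 2*a1 - a0 - a2 = 0 (mod 43).
  a2 = 2*a1 - a0 mod 43
  a2 = 2*38 - 27 mod 43
  a2 = 76 - 27 mod 43
  a2 = 49 mod 43 = 6
Step 2: The trefoil has determinant 3.
  Number of Fox p-colorings (p prime) is p^2 if p = 3, else p.
  Since 43 does not divide 3, only trivial (constant) colorings exist.
  (So the trial a0 = 27, a1 = 38 with a0 != a1 does NOT extend to a valid coloring of the whole trefoil: the other two crossing relations require 3*(a1 - a0) = 0 (mod 43), which fails.)
  Total colorings = 43
Step 3: a2 = 6, total Fox 43-colorings = 43

6


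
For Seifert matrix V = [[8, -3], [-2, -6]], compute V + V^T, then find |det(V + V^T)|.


Step 1: Form V + V^T where V = [[8, -3], [-2, -6]]
  V^T = [[8, -2], [-3, -6]]
  V + V^T = [[16, -5], [-5, -12]]
Step 2: det(V + V^T) = 16*(-12) - (-5)*(-5)
  = -192 - 25 = -217
Step 3: Knot determinant = |det(V + V^T)| = |-217| = 217

217


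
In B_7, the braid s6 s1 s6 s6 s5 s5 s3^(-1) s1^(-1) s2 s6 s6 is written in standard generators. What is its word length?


The word length counts the number of generators (including inverses).
Listing each generator: s6, s1, s6, s6, s5, s5, s3^(-1), s1^(-1), s2, s6, s6
There are 11 generators in this braid word.

11


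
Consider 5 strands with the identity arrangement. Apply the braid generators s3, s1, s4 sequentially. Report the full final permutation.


Starting with identity [1, 2, 3, 4, 5].
Apply generators in sequence:
  After s3: [1, 2, 4, 3, 5]
  After s1: [2, 1, 4, 3, 5]
  After s4: [2, 1, 4, 5, 3]
Final permutation: [2, 1, 4, 5, 3]

[2, 1, 4, 5, 3]


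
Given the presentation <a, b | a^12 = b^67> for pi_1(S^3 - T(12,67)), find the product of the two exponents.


The relation is a^12 = b^67.
Product of exponents = 12 * 67
= 804

804


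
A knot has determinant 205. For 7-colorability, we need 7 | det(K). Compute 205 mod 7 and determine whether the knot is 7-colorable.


Step 1: A knot is p-colorable if and only if p divides its determinant.
Step 2: Compute 205 mod 7.
205 = 29 * 7 + 2
Step 3: 205 mod 7 = 2
Step 4: The knot is 7-colorable: no

2


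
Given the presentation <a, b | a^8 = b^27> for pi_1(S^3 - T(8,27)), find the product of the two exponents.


The relation is a^8 = b^27.
Product of exponents = 8 * 27
= 216

216


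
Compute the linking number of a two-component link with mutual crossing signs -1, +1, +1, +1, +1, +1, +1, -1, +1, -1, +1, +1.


Step 1: Count positive crossings: 9
Step 2: Count negative crossings: 3
Step 3: Sum of signs = 9 - 3 = 6
Step 4: Linking number = sum/2 = 6/2 = 3

3


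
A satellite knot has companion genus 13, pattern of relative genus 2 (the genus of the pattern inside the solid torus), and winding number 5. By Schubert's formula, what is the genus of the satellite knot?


Schubert: g(satellite) = g_rel(pattern) + |winding| * g(companion),
where g_rel(pattern) is the genus of the pattern relative to the solid torus.
= 2 + 5 * 13
= 2 + 65 = 67

67


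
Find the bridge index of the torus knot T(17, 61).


The bridge number of T(p,q) is min(p,q).
min(17, 61) = 17

17


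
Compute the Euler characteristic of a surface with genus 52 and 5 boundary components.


chi = 2 - 2g - b
= 2 - 2*52 - 5
= 2 - 104 - 5 = -107

-107


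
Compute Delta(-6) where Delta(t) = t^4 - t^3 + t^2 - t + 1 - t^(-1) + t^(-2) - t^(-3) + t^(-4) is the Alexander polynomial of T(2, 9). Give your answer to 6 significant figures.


Substituting t = -6 into Delta(t) = t^4 - t^3 + t^2 - t + 1 - t^(-1) + t^(-2) - t^(-3) + t^(-4):
Term values: (1296) + (216) + (36) + (6) + (1) + (0.166667) + (0.0277778) + (0.00462963) + (0.000771605)
Sum = 1555.199846
Rounded to 6 significant figures: 1555.2

1555.2


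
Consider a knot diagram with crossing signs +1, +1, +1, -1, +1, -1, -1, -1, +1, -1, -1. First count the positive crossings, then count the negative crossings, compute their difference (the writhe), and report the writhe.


Step 1: Count positive crossings (+1).
Positive crossings: 5
Step 2: Count negative crossings (-1).
Negative crossings: 6
Step 3: Writhe = (positive) - (negative)
w = 5 - 6 = -1
Step 4: |w| = 1, and w is negative

-1


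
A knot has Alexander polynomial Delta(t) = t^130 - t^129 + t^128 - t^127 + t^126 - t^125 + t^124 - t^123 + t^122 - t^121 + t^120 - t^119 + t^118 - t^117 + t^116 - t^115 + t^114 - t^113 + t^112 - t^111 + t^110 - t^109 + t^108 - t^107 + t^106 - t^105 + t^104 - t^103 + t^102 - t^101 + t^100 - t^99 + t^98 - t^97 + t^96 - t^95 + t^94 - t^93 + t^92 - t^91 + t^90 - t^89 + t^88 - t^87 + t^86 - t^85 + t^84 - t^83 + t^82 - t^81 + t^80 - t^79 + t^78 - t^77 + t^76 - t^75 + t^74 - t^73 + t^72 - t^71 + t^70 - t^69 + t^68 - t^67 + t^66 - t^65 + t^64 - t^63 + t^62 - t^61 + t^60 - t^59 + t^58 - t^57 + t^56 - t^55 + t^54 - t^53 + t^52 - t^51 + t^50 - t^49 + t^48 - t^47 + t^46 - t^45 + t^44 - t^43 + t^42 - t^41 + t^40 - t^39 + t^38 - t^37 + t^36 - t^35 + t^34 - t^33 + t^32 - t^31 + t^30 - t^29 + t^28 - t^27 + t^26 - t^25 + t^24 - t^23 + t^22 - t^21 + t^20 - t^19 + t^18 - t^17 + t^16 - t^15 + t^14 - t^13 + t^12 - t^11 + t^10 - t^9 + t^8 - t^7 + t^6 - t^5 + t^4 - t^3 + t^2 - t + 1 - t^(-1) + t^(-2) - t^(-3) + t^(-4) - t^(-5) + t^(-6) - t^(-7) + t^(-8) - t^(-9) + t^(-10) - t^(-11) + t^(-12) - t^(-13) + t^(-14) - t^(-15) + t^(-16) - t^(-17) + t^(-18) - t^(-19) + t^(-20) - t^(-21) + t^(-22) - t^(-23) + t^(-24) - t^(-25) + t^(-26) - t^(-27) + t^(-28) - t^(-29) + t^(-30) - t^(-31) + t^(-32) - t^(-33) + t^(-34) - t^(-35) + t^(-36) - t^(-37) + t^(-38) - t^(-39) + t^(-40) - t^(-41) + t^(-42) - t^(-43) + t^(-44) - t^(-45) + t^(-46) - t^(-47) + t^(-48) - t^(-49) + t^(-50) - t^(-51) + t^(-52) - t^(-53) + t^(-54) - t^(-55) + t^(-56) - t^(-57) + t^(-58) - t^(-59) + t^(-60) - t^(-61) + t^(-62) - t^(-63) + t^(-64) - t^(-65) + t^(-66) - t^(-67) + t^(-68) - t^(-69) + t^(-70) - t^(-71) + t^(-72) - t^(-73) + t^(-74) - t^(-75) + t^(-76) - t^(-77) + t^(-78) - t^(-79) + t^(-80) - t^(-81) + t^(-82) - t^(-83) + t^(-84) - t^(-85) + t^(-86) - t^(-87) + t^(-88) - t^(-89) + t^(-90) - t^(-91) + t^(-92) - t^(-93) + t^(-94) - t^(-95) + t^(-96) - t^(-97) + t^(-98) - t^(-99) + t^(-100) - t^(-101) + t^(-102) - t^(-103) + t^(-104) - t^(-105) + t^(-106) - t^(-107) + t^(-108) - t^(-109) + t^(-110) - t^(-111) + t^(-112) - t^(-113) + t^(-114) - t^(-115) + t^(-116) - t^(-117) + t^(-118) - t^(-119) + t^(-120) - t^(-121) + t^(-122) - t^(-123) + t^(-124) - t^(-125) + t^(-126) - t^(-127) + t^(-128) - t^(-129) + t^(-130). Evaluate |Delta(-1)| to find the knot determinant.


Step 1: The polynomial has 261 terms with alternating signs, exponents from 130 down to -130.
Step 2: Substitute t = -1. The i-th term has coefficient (-1)^i and exponent (m-i),
  so its value is (-1)^i * (-1)^(m-i) = (-1)^m = 1 for every i.
Step 3: All 261 terms equal 1, so Delta(-1) = 261 * (1) = 261
Step 4: |Delta(-1)| = 261

261


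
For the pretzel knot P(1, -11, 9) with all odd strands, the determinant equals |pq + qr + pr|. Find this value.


Step 1: Compute pq + qr + pr.
pq = 1*(-11) = -11
qr = (-11)*9 = -99
pr = 1*9 = 9
pq + qr + pr = -11 + (-99) + 9 = -101
Step 2: Take absolute value.
det(P(1,-11,9)) = |-101| = 101

101


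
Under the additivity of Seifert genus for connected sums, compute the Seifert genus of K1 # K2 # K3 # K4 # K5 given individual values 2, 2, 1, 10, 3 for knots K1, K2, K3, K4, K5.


The Seifert genus is additive under connected sum.
Seifert genus(K1 # K2 # K3 # K4 # K5) = (2) + (2) + (1) + (10) + (3)
= 18

18


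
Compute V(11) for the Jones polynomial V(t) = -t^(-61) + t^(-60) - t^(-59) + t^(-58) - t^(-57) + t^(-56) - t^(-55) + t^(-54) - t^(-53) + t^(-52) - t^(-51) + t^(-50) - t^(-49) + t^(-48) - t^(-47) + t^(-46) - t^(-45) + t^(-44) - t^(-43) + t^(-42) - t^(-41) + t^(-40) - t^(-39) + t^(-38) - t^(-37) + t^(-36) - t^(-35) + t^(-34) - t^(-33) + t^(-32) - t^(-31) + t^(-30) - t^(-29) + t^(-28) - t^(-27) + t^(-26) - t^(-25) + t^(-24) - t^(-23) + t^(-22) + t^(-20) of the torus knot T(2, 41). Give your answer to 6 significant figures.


Substituting t = 11 into V(t) = -t^(-61) + t^(-60) - t^(-59) + t^(-58) - t^(-57) + t^(-56) - t^(-55) + t^(-54) - t^(-53) + t^(-52) - t^(-51) + t^(-50) - t^(-49) + t^(-48) - t^(-47) + t^(-46) - t^(-45) + t^(-44) - t^(-43) + t^(-42) - t^(-41) + t^(-40) - t^(-39) + t^(-38) - t^(-37) + t^(-36) - t^(-35) + t^(-34) - t^(-33) + t^(-32) - t^(-31) + t^(-30) - t^(-29) + t^(-28) - t^(-27) + t^(-26) - t^(-25) + t^(-24) - t^(-23) + t^(-22) + t^(-20):
  (-)t^(-61) = -2.9857e-64
  (+)t^(-60) = 3.28427e-63
  (-)t^(-59) = -3.6127e-62
  (+)t^(-58) = 3.97397e-61
  (-)t^(-57) = -4.37136e-60
  (+)t^(-56) = 4.8085e-59
  (-)t^(-55) = -5.28935e-58
  (+)t^(-54) = 5.81829e-57
  (-)t^(-53) = -6.40011e-56
  (+)t^(-52) = 7.04013e-55
  (-)t^(-51) = -7.74414e-54
  (+)t^(-50) = 8.51855e-53
  (-)t^(-49) = -9.37041e-52
  (+)t^(-48) = 1.03074e-50
  (-)t^(-47) = -1.13382e-49
  (+)t^(-46) = 1.2472e-48
  (-)t^(-45) = -1.37192e-47
  (+)t^(-44) = 1.50911e-46
  (-)t^(-43) = -1.66002e-45
  (+)t^(-42) = 1.82603e-44
  (-)t^(-41) = -2.00863e-43
  (+)t^(-40) = 2.20949e-42
  (-)t^(-39) = -2.43044e-41
  (+)t^(-38) = 2.67349e-40
  (-)t^(-37) = -2.94083e-39
  (+)t^(-36) = 3.23492e-38
  (-)t^(-35) = -3.55841e-37
  (+)t^(-34) = 3.91425e-36
  (-)t^(-33) = -4.30568e-35
  (+)t^(-32) = 4.73624e-34
  (-)t^(-31) = -5.20987e-33
  (+)t^(-30) = 5.73086e-32
  (-)t^(-29) = -6.30394e-31
  (+)t^(-28) = 6.93433e-30
  (-)t^(-27) = -7.62777e-29
  (+)t^(-26) = 8.39055e-28
  (-)t^(-25) = -9.2296e-27
  (+)t^(-24) = 1.01526e-25
  (-)t^(-23) = -1.11678e-24
  (+)t^(-22) = 1.22846e-23
  (+)t^(-20) = 1.48644e-21
Sum = (-2.9857e-64) + (3.28427e-63) + (-3.6127e-62) + (3.97397e-61) + (-4.37136e-60) + (4.8085e-59) + (-5.28935e-58) + (5.81829e-57) + (-6.40011e-56) + (7.04013e-55) + (-7.74414e-54) + (8.51855e-53) + (-9.37041e-52) + (1.03074e-50) + (-1.13382e-49) + (1.2472e-48) + (-1.37192e-47) + (1.50911e-46) + (-1.66002e-45) + (1.82603e-44) + (-2.00863e-43) + (2.20949e-42) + (-2.43044e-41) + (2.67349e-40) + (-2.94083e-39) + (3.23492e-38) + (-3.55841e-37) + (3.91425e-36) + (-4.30568e-35) + (4.73624e-34) + (-5.20987e-33) + (5.73086e-32) + (-6.30394e-31) + (6.93433e-30) + (-7.62777e-29) + (8.39055e-28) + (-9.2296e-27) + (1.01526e-25) + (-1.11678e-24) + (1.22846e-23) + (1.48644e-21)
= 1.497697161e-21
Rounded to 6 significant figures: 1.4977e-21

1.4977e-21


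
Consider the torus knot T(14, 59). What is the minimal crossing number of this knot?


For a torus knot T(p, q) with gcd(p,q)=1,
the crossing number is min(p*(q-1), q*(p-1)).
p*(q-1) = 14*58 = 812
q*(p-1) = 59*13 = 767
min(812, 767) = 767

767


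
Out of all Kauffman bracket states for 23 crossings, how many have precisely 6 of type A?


We choose which 6 of 23 crossings get A-smoothings.
C(23, 6) = 23! / (6! * 17!)
= 100947

100947


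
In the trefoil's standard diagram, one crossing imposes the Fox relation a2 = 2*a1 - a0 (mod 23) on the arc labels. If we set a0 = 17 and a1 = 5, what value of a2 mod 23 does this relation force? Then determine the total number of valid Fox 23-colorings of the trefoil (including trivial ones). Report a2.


Step 1: Apply the given crossing relation 2*a1 - a0 - a2 = 0 (mod 23).
  a2 = 2*a1 - a0 mod 23
  a2 = 2*5 - 17 mod 23
  a2 = 10 - 17 mod 23
  a2 = -7 mod 23 = 16
Step 2: The trefoil has determinant 3.
  Number of Fox p-colorings (p prime) is p^2 if p = 3, else p.
  Since 23 does not divide 3, only trivial (constant) colorings exist.
  (So the trial a0 = 17, a1 = 5 with a0 != a1 does NOT extend to a valid coloring of the whole trefoil: the other two crossing relations require 3*(a1 - a0) = 0 (mod 23), which fails.)
  Total colorings = 23
Step 3: a2 = 16, total Fox 23-colorings = 23

16


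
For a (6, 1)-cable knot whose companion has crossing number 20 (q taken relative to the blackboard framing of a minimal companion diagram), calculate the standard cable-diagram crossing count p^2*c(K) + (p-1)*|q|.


Step 1: Each of the c(K) crossings of the companion diagram becomes p*p = p^2 crossings among the p parallel strands, and each of the |q| twists s_1 s_2 ... s_(p-1) adds (p-1) crossings.
  Crossings = p^2 * c(K) + (p-1)*|q|
Step 2: = 6^2 * 20 + (6-1)*1
Step 3: = 36*20 + 5*1
Step 4: = 720 + 5 = 725

725


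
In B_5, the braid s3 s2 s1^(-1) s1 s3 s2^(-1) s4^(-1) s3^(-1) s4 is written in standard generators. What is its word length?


The word length counts the number of generators (including inverses).
Listing each generator: s3, s2, s1^(-1), s1, s3, s2^(-1), s4^(-1), s3^(-1), s4
There are 9 generators in this braid word.

9


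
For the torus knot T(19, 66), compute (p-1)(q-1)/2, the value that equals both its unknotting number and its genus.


For a torus knot T(p,q), both the unknotting number and genus equal (p-1)(q-1)/2.
= (19-1)(66-1)/2
= 18*65/2
= 1170/2 = 585

585


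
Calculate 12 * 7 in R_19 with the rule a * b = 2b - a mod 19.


12 * 7 = 2*7 - 12 mod 19
= 14 - 12 mod 19
= 2 mod 19 = 2

2


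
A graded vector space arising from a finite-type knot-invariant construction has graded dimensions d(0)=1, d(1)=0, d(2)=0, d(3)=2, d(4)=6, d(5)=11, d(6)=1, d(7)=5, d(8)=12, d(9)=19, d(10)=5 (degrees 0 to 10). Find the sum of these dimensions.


Total dimension = d(0) + d(1) + ... + d(10)
= 1 + 0 + 0 + 2 + 6 + 11 + 1 + 5 + 12 + 19 + 5
= 62

62


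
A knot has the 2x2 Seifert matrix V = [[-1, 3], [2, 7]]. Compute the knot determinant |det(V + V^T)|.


Step 1: Form V + V^T where V = [[-1, 3], [2, 7]]
  V^T = [[-1, 2], [3, 7]]
  V + V^T = [[-2, 5], [5, 14]]
Step 2: det(V + V^T) = (-2)*14 - 5*5
  = -28 - 25 = -53
Step 3: Knot determinant = |det(V + V^T)| = |-53| = 53

53


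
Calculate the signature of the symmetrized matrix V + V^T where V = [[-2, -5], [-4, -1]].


Step 1: V + V^T = [[-4, -9], [-9, -2]]
Step 2: trace = -6, det = -73
Step 3: Discriminant = (-6)^2 - 4*(-73) = 328
Step 4: Eigenvalues: 6.05539, -12.0554
Step 5: Signature = (# positive eigenvalues) - (# negative eigenvalues) = 0

0


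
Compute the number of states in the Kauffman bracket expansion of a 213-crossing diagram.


Each crossing contributes 2 choices (A-smoothing or B-smoothing).
Total states = 2^213 = 13164036458569648337239753460458804039861886925068638906788872192

13164036458569648337239753460458804039861886925068638906788872192


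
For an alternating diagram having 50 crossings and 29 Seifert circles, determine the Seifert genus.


For alternating knots, g = (c - s + 1)/2.
= (50 - 29 + 1)/2
= 22/2 = 11

11


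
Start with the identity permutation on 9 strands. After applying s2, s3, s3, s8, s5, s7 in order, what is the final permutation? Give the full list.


Starting with identity [1, 2, 3, 4, 5, 6, 7, 8, 9].
Apply generators in sequence:
  After s2: [1, 3, 2, 4, 5, 6, 7, 8, 9]
  After s3: [1, 3, 4, 2, 5, 6, 7, 8, 9]
  After s3: [1, 3, 2, 4, 5, 6, 7, 8, 9]
  After s8: [1, 3, 2, 4, 5, 6, 7, 9, 8]
  After s5: [1, 3, 2, 4, 6, 5, 7, 9, 8]
  After s7: [1, 3, 2, 4, 6, 5, 9, 7, 8]
Final permutation: [1, 3, 2, 4, 6, 5, 9, 7, 8]

[1, 3, 2, 4, 6, 5, 9, 7, 8]


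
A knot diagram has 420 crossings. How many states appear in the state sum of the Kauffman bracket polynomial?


Each crossing contributes 2 choices (A-smoothing or B-smoothing).
Total states = 2^420 = 2707685248164858261307045101702230179137145581421695874189921465443966120903931272499975005961073806735733604454495675614232576

2707685248164858261307045101702230179137145581421695874189921465443966120903931272499975005961073806735733604454495675614232576


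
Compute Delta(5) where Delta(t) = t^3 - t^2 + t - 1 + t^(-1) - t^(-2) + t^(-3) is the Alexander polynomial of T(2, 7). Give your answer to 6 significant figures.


Substituting t = 5 into Delta(t) = t^3 - t^2 + t - 1 + t^(-1) - t^(-2) + t^(-3):
Term values: (125) + (-25) + (5) + (-1) + (0.2) + (-0.04) + (0.008)
Sum = 104.168
Rounded to 6 significant figures: 104.168

104.168


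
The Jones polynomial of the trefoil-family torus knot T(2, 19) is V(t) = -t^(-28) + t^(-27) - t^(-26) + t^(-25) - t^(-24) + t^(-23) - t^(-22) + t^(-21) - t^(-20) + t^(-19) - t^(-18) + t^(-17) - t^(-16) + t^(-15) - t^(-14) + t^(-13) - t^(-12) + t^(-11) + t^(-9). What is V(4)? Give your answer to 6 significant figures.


Substituting t = 4 into V(t) = -t^(-28) + t^(-27) - t^(-26) + t^(-25) - t^(-24) + t^(-23) - t^(-22) + t^(-21) - t^(-20) + t^(-19) - t^(-18) + t^(-17) - t^(-16) + t^(-15) - t^(-14) + t^(-13) - t^(-12) + t^(-11) + t^(-9):
  (-)t^(-28) = -1.38778e-17
  (+)t^(-27) = 5.55112e-17
  (-)t^(-26) = -2.22045e-16
  (+)t^(-25) = 8.88178e-16
  (-)t^(-24) = -3.55271e-15
  (+)t^(-23) = 1.42109e-14
  (-)t^(-22) = -5.68434e-14
  (+)t^(-21) = 2.27374e-13
  (-)t^(-20) = -9.09495e-13
  (+)t^(-19) = 3.63798e-12
  (-)t^(-18) = -1.45519e-11
  (+)t^(-17) = 5.82077e-11
  (-)t^(-16) = -2.32831e-10
  (+)t^(-15) = 9.31323e-10
  (-)t^(-14) = -3.72529e-09
  (+)t^(-13) = 1.49012e-08
  (-)t^(-12) = -5.96046e-08
  (+)t^(-11) = 2.38419e-07
  (+)t^(-9) = 3.8147e-06
Sum = (-1.38778e-17) + (5.55112e-17) + (-2.22045e-16) + (8.88178e-16) + (-3.55271e-15) + (1.42109e-14) + (-5.68434e-14) + (2.27374e-13) + (-9.09495e-13) + (3.63798e-12) + (-1.45519e-11) + (5.82077e-11) + (-2.32831e-10) + (9.31323e-10) + (-3.72529e-09) + (1.49012e-08) + (-5.96046e-08) + (2.38419e-07) + (3.8147e-06)
= 4.005432129e-06
Rounded to 6 significant figures: 4.00543e-06

4.00543e-06


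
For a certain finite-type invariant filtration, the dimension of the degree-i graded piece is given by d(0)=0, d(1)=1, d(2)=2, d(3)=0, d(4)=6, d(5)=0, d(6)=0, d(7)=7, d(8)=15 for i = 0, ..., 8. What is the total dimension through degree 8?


Total dimension = d(0) + d(1) + ... + d(8)
= 0 + 1 + 2 + 0 + 6 + 0 + 0 + 7 + 15
= 31

31


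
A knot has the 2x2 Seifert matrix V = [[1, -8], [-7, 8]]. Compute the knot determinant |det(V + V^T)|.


Step 1: Form V + V^T where V = [[1, -8], [-7, 8]]
  V^T = [[1, -7], [-8, 8]]
  V + V^T = [[2, -15], [-15, 16]]
Step 2: det(V + V^T) = 2*16 - (-15)*(-15)
  = 32 - 225 = -193
Step 3: Knot determinant = |det(V + V^T)| = |-193| = 193

193


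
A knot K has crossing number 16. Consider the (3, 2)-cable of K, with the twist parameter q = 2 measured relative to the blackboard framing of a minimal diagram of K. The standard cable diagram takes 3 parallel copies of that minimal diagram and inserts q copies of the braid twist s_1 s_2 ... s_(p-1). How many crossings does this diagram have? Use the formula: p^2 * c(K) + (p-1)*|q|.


Step 1: Each of the c(K) crossings of the companion diagram becomes p*p = p^2 crossings among the p parallel strands, and each of the |q| twists s_1 s_2 ... s_(p-1) adds (p-1) crossings.
  Crossings = p^2 * c(K) + (p-1)*|q|
Step 2: = 3^2 * 16 + (3-1)*2
Step 3: = 9*16 + 2*2
Step 4: = 144 + 4 = 148

148
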